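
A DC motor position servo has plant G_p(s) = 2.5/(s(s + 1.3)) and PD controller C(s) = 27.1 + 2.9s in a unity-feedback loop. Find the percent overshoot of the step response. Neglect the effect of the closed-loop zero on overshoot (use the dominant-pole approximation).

14.8%

Forward path: (27.1 + 2.9s)·2.5/(s(s+1.3)). The closed-loop characteristic equation is s² + (1.3 + 2.5·2.9)s + 2.5·27.1 = 0.
That is s² + 8.55s + 67.75 = 0, so ω_n = 8.231 rad/s and ζ = 8.55/(2·8.231) = 0.5194.
%OS = 100·exp(−πζ/√(1−ζ²)) = 14.8%.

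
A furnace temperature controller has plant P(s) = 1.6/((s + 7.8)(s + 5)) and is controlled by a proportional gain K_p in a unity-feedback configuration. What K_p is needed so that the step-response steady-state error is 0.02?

For a type-0 loop with proportional control, e_ss = 1/(1 + K_p·P(0)).
P(0) = 0.04103. Require 1/(1 + K_p·0.04103) = 0.02, so 1 + 0.04103·K_p = 50.
K_p = (50 − 1)/0.04103 = 1190.

K_p = 1190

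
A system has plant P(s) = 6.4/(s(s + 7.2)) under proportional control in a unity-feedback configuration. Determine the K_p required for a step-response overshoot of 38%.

K_p = 23.4

From %OS = 100·exp(−πζ/√(1−ζ²)) = 38%, ζ = −ln(0.38)/√(π²+ln²(0.38)) = 0.2943.
Characteristic equation s² + 7.2s + 6.4K_p = 0 gives ζ = 7.2/(2√(6.4K_p)).
Setting ζ = 0.2943: √(6.4K_p) = 7.2/(2·0.2943) = 12.23, so K_p = 149.6/6.4 = 23.4.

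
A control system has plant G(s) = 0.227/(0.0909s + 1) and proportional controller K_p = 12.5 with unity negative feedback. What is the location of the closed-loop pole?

s = -42.22

Closed loop: T(s) = K_p·G/(1+K_p·G) = 2.837/(0.0909s + 1 + 2.837), with pole at s = −(1 + 2.837)/0.0909 = −42.22.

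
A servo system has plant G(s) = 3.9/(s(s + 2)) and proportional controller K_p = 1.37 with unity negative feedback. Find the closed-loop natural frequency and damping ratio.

The closed-loop denominator is s(s+2) + 1.37·3.9 = s² + 2s + 5.343.
Matching s² + 2ζω_n s + ω_n²: ω_n = √5.343 = 2.311 rad/s and 2ζω_n = 2, so ζ = 2/(2·2.311) = 0.433.

ω_n = 2.31 rad/s, ζ = 0.433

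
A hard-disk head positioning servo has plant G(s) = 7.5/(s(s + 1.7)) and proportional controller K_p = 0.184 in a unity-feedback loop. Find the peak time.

The closed-loop denominator s² + 1.7s + 1.38 gives ω_n = √1.38 = 1.175 and ζ = 1.7/(2ω_n) = 0.7236.
Damped frequency ω_d = ω_n√(1−ζ²) = 0.8109 rad/s, so peak time T_p = π/ω_d = 3.87 s.

T_p = 3.87 s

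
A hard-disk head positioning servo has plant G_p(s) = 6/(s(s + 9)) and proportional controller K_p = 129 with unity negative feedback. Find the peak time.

The closed-loop denominator s² + 9s + 774 gives ω_n = √774 = 27.82 and ζ = 9/(2ω_n) = 0.1617.
Damped frequency ω_d = ω_n√(1−ζ²) = 27.45 rad/s, so peak time T_p = π/ω_d = 0.114 s.

T_p = 0.114 s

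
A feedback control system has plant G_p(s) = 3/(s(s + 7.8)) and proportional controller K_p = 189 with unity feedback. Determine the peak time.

From 1 + K_pG_p(s) = 0: s² + 7.8s + 567 = 0 ⇒ ω_n = 23.81, ζ = 0.1638.
Damped frequency ω_d = ω_n√(1−ζ²) = 23.49 rad/s, so peak time T_p = π/ω_d = 0.134 s.

T_p = 0.134 s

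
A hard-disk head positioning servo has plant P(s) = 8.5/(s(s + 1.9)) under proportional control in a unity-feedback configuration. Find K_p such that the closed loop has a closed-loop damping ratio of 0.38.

Closed-loop characteristic equation: s² + 1.9s + K_p·8.5 = 0.
So ω_n = √(8.5K_p) and 2ζω_n = 1.9, giving ζ = 1.9/(2√(8.5K_p)).
Setting ζ = 0.38: √(8.5K_p) = 1.9/(2·0.38) = 2.5, so K_p = 6.25/8.5 = 0.735.

K_p = 0.735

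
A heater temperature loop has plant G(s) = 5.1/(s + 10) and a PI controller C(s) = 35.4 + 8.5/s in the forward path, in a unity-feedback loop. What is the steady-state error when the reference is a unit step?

The open loop C(s)G(s) has a pole at the origin (type 1), so the static position error constant is infinite and e_ss = 1/(1+∞) = 0.

0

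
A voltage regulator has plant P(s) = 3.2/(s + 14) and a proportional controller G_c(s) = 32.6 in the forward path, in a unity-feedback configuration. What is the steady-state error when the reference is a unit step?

0.118

The loop is type 0. Static position error constant K_pos = G_c(0)·P(0) = 32.6·0.2286 = 7.451.
Steady-state error to a unit step: e_ss = 1/(1+K_pos) = 1/8.451 = 0.118.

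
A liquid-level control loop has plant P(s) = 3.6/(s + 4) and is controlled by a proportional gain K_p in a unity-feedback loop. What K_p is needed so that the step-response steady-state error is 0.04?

K_p = 26.7

The loop is type 0, so e_ss(step) = 1/(1 + K_pos) with K_pos = K_p·P(0).
P(0) = 0.9. Require 1/(1 + K_p·0.9) = 0.04, so 1 + 0.9·K_p = 25.
K_p = (25 − 1)/0.9 = 26.7.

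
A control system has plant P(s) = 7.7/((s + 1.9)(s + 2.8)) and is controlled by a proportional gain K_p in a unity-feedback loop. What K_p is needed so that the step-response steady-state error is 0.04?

K_p = 16.6

Steady-state error for a unit step on this type-0 loop is 1/(1 + K_p·P(0)).
P(0) = 1.447. Require 1/(1 + K_p·1.447) = 0.04, so 1 + 1.447·K_p = 25.
K_p = (25 − 1)/1.447 = 16.6.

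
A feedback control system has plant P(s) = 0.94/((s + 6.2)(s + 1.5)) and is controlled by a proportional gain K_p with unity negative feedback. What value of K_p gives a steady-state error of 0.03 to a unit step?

Steady-state error for a unit step on this type-0 loop is 1/(1 + K_p·P(0)).
P(0) = 0.1011. Require 1/(1 + K_p·0.1011) = 0.03, so 1 + 0.1011·K_p = 33.33.
K_p = (33.33 − 1)/0.1011 = 320.

K_p = 320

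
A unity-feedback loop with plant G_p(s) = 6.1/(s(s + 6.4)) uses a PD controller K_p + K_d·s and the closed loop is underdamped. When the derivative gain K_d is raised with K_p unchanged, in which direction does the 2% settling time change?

Characteristic equation s² + (6.4 + 6.1K_d)s + 6.1K_p = 0: raising K_d increases ζω_n = (6.4+6.1K_d)/2 while the loop stays underdamped, so T_s ≈ 4/(ζω_n) decreases.

decrease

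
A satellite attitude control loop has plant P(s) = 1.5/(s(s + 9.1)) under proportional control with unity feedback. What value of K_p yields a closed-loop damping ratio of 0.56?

Closed-loop characteristic equation: s² + 9.1s + K_p·1.5 = 0.
So ω_n = √(1.5K_p) and 2ζω_n = 9.1, giving ζ = 9.1/(2√(1.5K_p)).
Setting ζ = 0.56: √(1.5K_p) = 9.1/(2·0.56) = 8.125, so K_p = 66.02/1.5 = 44.

K_p = 44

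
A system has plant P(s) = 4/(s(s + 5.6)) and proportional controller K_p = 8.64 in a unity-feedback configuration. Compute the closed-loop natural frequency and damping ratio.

ω_n = 5.88 rad/s, ζ = 0.476

With unity feedback the closed-loop characteristic equation is s² + 5.6s + 8.64·4 = s² + 5.6s + 34.56 = 0.
Matching s² + 2ζω_n s + ω_n²: ω_n = √34.56 = 5.879 rad/s and 2ζω_n = 5.6, so ζ = 5.6/(2·5.879) = 0.476.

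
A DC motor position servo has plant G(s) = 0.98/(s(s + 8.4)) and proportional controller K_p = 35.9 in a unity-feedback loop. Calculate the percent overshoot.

Closed-loop characteristic equation: s² + 8.4s + 35.18 = 0, so ω_n = 5.931 rad/s and ζ = 8.4/(2·5.931) = 0.7081.
%OS = 100·exp(−πζ/√(1−ζ²)) = 100·exp(−π·0.7081/√0.4986) = 4.28%.

4.28%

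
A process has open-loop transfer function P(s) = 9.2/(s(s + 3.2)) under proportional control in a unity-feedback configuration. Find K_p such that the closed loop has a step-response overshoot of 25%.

From %OS = 100·exp(−πζ/√(1−ζ²)) = 25%, ζ = −ln(0.25)/√(π²+ln²(0.25)) = 0.4037.
Characteristic equation s² + 3.2s + 9.2K_p = 0 gives ζ = 3.2/(2√(9.2K_p)).
Setting ζ = 0.4037: √(9.2K_p) = 3.2/(2·0.4037) = 3.963, so K_p = 15.71/9.2 = 1.71.

K_p = 1.71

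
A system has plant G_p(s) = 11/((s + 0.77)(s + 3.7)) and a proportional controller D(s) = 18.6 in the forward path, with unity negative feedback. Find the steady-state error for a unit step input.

0.0137

The loop is type 0. Static position error constant K_pos = D(0)·G_p(0) = 18.6·3.861 = 71.81.
Steady-state error to a unit step: e_ss = 1/(1+K_pos) = 1/72.81 = 0.0137.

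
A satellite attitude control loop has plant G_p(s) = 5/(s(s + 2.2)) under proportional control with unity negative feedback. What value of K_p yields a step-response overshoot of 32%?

K_p = 2.08

From %OS = 100·exp(−πζ/√(1−ζ²)) = 32%, ζ = −ln(0.32)/√(π²+ln²(0.32)) = 0.341.
Characteristic equation s² + 2.2s + 5K_p = 0 gives ζ = 2.2/(2√(5K_p)).
Setting ζ = 0.341: √(5K_p) = 2.2/(2·0.341) = 3.226, so K_p = 10.41/5 = 2.08.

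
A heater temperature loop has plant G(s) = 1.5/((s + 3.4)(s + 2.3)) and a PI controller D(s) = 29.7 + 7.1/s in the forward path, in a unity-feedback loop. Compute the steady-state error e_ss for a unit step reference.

The open loop D(s)G(s) has a pole at the origin (type 1), so the static position error constant is infinite and e_ss = 1/(1+∞) = 0.

0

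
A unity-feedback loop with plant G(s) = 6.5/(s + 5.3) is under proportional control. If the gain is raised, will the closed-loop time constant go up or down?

Closed-loop pole is at s = −(5.3+K_p·6.5); larger K_p moves it further left, so τ = 1/(5.3+K_p·6.5) decreases.

decrease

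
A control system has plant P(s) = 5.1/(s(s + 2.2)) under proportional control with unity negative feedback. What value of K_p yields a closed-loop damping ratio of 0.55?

Closed-loop characteristic equation: s² + 2.2s + K_p·5.1 = 0.
So ω_n = √(5.1K_p) and 2ζω_n = 2.2, giving ζ = 2.2/(2√(5.1K_p)).
Setting ζ = 0.55: √(5.1K_p) = 2.2/(2·0.55) = 2, so K_p = 4/5.1 = 0.784.

K_p = 0.784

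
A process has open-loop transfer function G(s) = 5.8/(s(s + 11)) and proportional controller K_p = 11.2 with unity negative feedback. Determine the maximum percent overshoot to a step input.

5.32%

Closed-loop characteristic equation: s² + 11s + 64.96 = 0, so ω_n = 8.06 rad/s and ζ = 11/(2·8.06) = 0.6824.
%OS = 100·exp(−πζ/√(1−ζ²)) = 100·exp(−π·0.6824/√0.5343) = 5.32%.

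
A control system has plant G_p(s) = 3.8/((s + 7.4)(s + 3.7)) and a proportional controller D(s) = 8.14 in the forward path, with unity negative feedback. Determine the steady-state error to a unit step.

0.47

The loop is type 0. Static position error constant K_pos = D(0)·G_p(0) = 8.14·0.1388 = 1.13.
Steady-state error to a unit step: e_ss = 1/(1+K_pos) = 1/2.13 = 0.47.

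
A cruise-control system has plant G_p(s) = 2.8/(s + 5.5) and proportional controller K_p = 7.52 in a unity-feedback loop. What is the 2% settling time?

T_s ≈ 0.151 s

Closed-loop transfer function: T(s) = K_p·G_p(s)/(1 + K_p·G_p(s)) = 21.06/(s + 5.5 + 21.06) = 21.06/(s + 26.56).
Time constant τ = 1/26.56 = 0.03766 s, so the 2% settling time is about 4τ = 0.151 s.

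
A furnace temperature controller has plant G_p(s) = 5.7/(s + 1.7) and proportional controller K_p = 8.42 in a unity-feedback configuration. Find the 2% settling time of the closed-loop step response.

T_s ≈ 0.0805 s

Closed-loop transfer function: T(s) = K_p·G_p(s)/(1 + K_p·G_p(s)) = 47.99/(s + 1.7 + 47.99) = 47.99/(s + 49.69).
Time constant τ = 1/49.69 = 0.02012 s, so the 2% settling time is about 4τ = 0.0805 s.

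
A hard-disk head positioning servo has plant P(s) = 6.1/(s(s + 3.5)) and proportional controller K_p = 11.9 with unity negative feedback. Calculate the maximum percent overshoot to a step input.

From 1 + K_pP(s) = 0: s² + 3.5s + 72.59 = 0 ⇒ ω_n = 8.52, ζ = 0.2054.
%OS = 100·exp(−πζ/√(1−ζ²)) = 100·exp(−π·0.2054/√0.9578) = 51.7%.

51.7%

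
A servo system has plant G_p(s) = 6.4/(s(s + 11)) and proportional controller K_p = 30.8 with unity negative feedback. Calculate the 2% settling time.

The closed-loop denominator s² + 11s + 197.1 gives ω_n = √197.1 = 14.04 and ζ = 11/(2ω_n) = 0.3917.
2% settling time T_s ≈ 4/(ζω_n) = 4/5.5 = 0.727 s.

T_s ≈ 0.727 s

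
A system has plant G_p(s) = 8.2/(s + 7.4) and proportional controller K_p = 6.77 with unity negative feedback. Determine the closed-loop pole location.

s = -62.91

Closed-loop transfer function: T(s) = K_p·G_p(s)/(1 + K_p·G_p(s)) = 55.51/(s + 7.4 + 55.51) = 55.51/(s + 62.91).
The closed-loop pole is at s = −62.91.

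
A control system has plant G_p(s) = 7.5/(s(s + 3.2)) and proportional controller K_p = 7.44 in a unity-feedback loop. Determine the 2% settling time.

T_s ≈ 2.5 s

Closed-loop characteristic equation: s² + 3.2s + 55.8 = 0, so ω_n = 7.47 rad/s and ζ = 3.2/(2·7.47) = 0.2142.
2% settling time T_s ≈ 4/(ζω_n) = 4/1.6 = 2.5 s.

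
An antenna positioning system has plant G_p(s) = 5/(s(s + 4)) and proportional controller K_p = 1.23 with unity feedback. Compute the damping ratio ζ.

ζ = 0.806

The closed-loop denominator is s(s+4) + 1.23·5 = s² + 4s + 6.15.
So ω_n² = 6.15 ⇒ ω_n = 2.48 rad/s, and ζ = 4/(2ω_n) = 0.806.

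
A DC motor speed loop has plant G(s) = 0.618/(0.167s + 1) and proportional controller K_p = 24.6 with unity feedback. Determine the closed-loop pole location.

s = -97.02

Closed loop: T(s) = K_p·G/(1+K_p·G) = 15.2/(0.167s + 1 + 15.2), with pole at s = −(1 + 15.2)/0.167 = −97.02.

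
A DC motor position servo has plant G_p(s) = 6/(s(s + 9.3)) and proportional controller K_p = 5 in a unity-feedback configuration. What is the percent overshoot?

Closed-loop characteristic equation: s² + 9.3s + 30 = 0, so ω_n = 5.477 rad/s and ζ = 9.3/(2·5.477) = 0.849.
%OS = 100·exp(−πζ/√(1−ζ²)) = 100·exp(−π·0.849/√0.2792) = 0.643%.

0.643%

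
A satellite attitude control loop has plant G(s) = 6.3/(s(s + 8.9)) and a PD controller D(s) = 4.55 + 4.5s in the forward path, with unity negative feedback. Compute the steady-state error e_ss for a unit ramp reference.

The loop has one pole at the origin (type 1). Velocity error constant K_v = lim_{s→0} s·D(s)G(s) = 4.55·6.3/8.9 = 3.221.
Steady-state error to a unit ramp: e_ss = 1/K_v = 0.31.

0.31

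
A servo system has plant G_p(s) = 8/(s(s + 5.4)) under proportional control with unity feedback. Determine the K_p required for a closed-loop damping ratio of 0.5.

K_p = 3.65

Closed-loop characteristic equation: s² + 5.4s + K_p·8 = 0.
So ω_n = √(8K_p) and 2ζω_n = 5.4, giving ζ = 5.4/(2√(8K_p)).
Setting ζ = 0.5: √(8K_p) = 5.4/(2·0.5) = 5.4, so K_p = 29.16/8 = 3.65.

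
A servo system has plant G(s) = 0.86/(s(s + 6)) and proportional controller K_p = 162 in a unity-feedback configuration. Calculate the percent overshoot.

43.8%

The closed-loop denominator s² + 6s + 139.3 gives ω_n = √139.3 = 11.8 and ζ = 6/(2ω_n) = 0.2542.
%OS = 100·exp(−πζ/√(1−ζ²)) = 100·exp(−π·0.2542/√0.9354) = 43.8%.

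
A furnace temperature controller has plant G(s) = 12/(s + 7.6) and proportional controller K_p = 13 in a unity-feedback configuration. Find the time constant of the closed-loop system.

τ = 0.00611 s

Closed-loop transfer function: T(s) = K_p·G(s)/(1 + K_p·G(s)) = 156/(s + 7.6 + 156) = 156/(s + 163.6).
Time constant τ = 1/163.6 = 0.00611 s.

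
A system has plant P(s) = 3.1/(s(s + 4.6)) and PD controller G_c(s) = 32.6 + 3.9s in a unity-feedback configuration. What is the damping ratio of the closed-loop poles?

ζ = 0.83

Forward path: (32.6 + 3.9s)·3.1/(s(s+4.6)). The closed-loop characteristic equation is s² + (4.6 + 3.1·3.9)s + 3.1·32.6 = 0.
That is s² + 16.69s + 101.1 = 0, so ω_n = 10.05 rad/s and ζ = 16.69/(2·10.05) = 0.8301.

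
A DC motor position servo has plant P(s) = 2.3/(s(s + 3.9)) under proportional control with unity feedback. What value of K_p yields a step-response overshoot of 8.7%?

K_p = 4.39

From %OS = 100·exp(−πζ/√(1−ζ²)) = 8.7%, ζ = −ln(0.087)/√(π²+ln²(0.087)) = 0.6137.
Characteristic equation s² + 3.9s + 2.3K_p = 0 gives ζ = 3.9/(2√(2.3K_p)).
Setting ζ = 0.6137: √(2.3K_p) = 3.9/(2·0.6137) = 3.178, so K_p = 10.1/2.3 = 4.39.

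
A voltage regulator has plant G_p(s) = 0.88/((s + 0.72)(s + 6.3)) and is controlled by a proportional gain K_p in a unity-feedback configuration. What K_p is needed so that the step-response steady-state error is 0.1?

K_p = 46.4

For a type-0 loop with proportional control, e_ss = 1/(1 + K_p·G_p(0)).
G_p(0) = 0.194. Require 1/(1 + K_p·0.194) = 0.1, so 1 + 0.194·K_p = 10.
K_p = (10 − 1)/0.194 = 46.4.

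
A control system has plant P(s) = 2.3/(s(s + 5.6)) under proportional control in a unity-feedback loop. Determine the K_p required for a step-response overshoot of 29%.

From %OS = 100·exp(−πζ/√(1−ζ²)) = 29%, ζ = −ln(0.29)/√(π²+ln²(0.29)) = 0.3666.
Characteristic equation s² + 5.6s + 2.3K_p = 0 gives ζ = 5.6/(2√(2.3K_p)).
Setting ζ = 0.3666: √(2.3K_p) = 5.6/(2·0.3666) = 7.638, so K_p = 58.34/2.3 = 25.4.

K_p = 25.4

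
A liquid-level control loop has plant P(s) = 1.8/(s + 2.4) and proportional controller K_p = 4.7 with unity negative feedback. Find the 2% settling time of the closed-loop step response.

Closed-loop transfer function: T(s) = K_p·P(s)/(1 + K_p·P(s)) = 8.46/(s + 2.4 + 8.46) = 8.46/(s + 10.86).
Time constant τ = 1/10.86 = 0.09208 s, so the 2% settling time is about 4τ = 0.368 s.

T_s ≈ 0.368 s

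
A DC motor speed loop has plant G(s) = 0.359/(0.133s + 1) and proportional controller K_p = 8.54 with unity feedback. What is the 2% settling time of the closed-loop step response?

Closed loop: T(s) = K_p·G/(1+K_p·G) = 3.066/(0.133s + 1 + 3.066), with pole at s = −(1 + 3.066)/0.133 = −30.57.
τ = 1/30.57 = 0.03271 s, so 2% settling time ≈ 4τ = 0.131 s.

T_s ≈ 0.131 s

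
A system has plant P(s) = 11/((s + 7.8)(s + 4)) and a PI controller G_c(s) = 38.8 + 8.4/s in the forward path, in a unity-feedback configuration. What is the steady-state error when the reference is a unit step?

0

The open loop G_c(s)P(s) has a pole at the origin (type 1), so the static position error constant is infinite and e_ss = 1/(1+∞) = 0.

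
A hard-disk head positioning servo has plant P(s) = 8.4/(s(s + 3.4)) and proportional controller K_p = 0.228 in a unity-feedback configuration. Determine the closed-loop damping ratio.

ζ = 1.23

The closed-loop denominator is s(s+3.4) + 0.228·8.4 = s² + 3.4s + 1.915.
Matching s² + 2ζω_n s + ω_n²: ω_n = √1.915 = 1.384 rad/s and 2ζω_n = 3.4, so ζ = 3.4/(2·1.384) = 1.23.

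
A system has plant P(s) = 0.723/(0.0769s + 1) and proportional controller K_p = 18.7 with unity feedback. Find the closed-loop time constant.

τ = 0.0053 s

Closed loop: T(s) = K_p·P/(1+K_p·P) = 13.52/(0.0769s + 1 + 13.52), with pole at s = −(1 + 13.52)/0.0769 = −188.8.
Closed-loop time constant τ = 1/188.8 = 0.0053 s.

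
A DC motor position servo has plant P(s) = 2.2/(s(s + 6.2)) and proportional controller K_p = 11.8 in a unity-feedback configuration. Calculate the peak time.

The closed-loop denominator s² + 6.2s + 25.96 gives ω_n = √25.96 = 5.095 and ζ = 6.2/(2ω_n) = 0.6084.
Damped frequency ω_d = ω_n√(1−ζ²) = 4.044 rad/s, so peak time T_p = π/ω_d = 0.777 s.

T_p = 0.777 s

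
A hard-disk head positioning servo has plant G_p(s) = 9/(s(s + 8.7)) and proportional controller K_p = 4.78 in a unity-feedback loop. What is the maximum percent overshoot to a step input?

6.18%

From 1 + K_pG_p(s) = 0: s² + 8.7s + 43.02 = 0 ⇒ ω_n = 6.559, ζ = 0.6632.
%OS = 100·exp(−πζ/√(1−ζ²)) = 100·exp(−π·0.6632/√0.5601) = 6.18%.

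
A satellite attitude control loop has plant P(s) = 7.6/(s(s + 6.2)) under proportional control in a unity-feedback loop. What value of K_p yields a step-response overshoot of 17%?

K_p = 5.24

From %OS = 100·exp(−πζ/√(1−ζ²)) = 17%, ζ = −ln(0.17)/√(π²+ln²(0.17)) = 0.4913.
Characteristic equation s² + 6.2s + 7.6K_p = 0 gives ζ = 6.2/(2√(7.6K_p)).
Setting ζ = 0.4913: √(7.6K_p) = 6.2/(2·0.4913) = 6.31, so K_p = 39.82/7.6 = 5.24.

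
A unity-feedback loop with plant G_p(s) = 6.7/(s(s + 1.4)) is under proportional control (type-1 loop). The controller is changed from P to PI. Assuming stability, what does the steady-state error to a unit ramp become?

The integrator raises the loop to type 2, so K_v → ∞ and e_ss to a ramp is zero.

0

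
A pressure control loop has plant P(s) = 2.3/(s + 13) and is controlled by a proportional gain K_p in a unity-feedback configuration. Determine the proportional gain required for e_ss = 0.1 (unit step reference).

The loop is type 0, so e_ss(step) = 1/(1 + K_pos) with K_pos = K_p·P(0).
P(0) = 0.1769. Require 1/(1 + K_p·0.1769) = 0.1, so 1 + 0.1769·K_p = 10.
K_p = (10 − 1)/0.1769 = 50.9.

K_p = 50.9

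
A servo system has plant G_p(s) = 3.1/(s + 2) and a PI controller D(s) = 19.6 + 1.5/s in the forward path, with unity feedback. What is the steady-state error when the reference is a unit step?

The open loop D(s)G_p(s) has a pole at the origin (type 1), so the static position error constant is infinite and e_ss = 1/(1+∞) = 0.

0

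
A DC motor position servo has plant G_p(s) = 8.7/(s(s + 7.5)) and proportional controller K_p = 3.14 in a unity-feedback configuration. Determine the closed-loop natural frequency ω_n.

ω_n = 5.23 rad/s

With unity feedback the closed-loop characteristic equation is s² + 7.5s + 3.14·8.7 = s² + 7.5s + 27.32 = 0.
So ω_n² = 27.32 ⇒ ω_n = 5.227 rad/s, and ζ = 7.5/(2ω_n) = 0.717.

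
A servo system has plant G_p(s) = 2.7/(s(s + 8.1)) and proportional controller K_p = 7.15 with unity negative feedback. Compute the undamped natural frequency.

ω_n = 4.39 rad/s

With unity feedback the closed-loop characteristic equation is s² + 8.1s + 7.15·2.7 = s² + 8.1s + 19.31 = 0.
So ω_n² = 19.31 ⇒ ω_n = 4.394 rad/s, and ζ = 8.1/(2ω_n) = 0.922.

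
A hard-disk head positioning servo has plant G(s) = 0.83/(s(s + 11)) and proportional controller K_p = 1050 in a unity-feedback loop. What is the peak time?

T_p = 0.108 s

Closed-loop characteristic equation: s² + 11s + 871.5 = 0, so ω_n = 29.52 rad/s and ζ = 11/(2·29.52) = 0.1863.
Damped frequency ω_d = ω_n√(1−ζ²) = 29 rad/s, so peak time T_p = π/ω_d = 0.108 s.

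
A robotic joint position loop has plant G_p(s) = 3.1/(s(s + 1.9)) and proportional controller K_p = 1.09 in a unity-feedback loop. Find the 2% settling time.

T_s ≈ 4.21 s

From 1 + K_pG_p(s) = 0: s² + 1.9s + 3.379 = 0 ⇒ ω_n = 1.838, ζ = 0.5168.
2% settling time T_s ≈ 4/(ζω_n) = 4/0.95 = 4.21 s.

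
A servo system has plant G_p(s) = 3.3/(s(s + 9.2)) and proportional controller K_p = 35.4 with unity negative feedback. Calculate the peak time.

From 1 + K_pG_p(s) = 0: s² + 9.2s + 116.8 = 0 ⇒ ω_n = 10.81, ζ = 0.4256.
Damped frequency ω_d = ω_n√(1−ζ²) = 9.781 rad/s, so peak time T_p = π/ω_d = 0.321 s.

T_p = 0.321 s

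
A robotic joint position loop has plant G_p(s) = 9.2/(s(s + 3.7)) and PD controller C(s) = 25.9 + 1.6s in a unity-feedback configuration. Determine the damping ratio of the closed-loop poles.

ζ = 0.597

Forward path: (25.9 + 1.6s)·9.2/(s(s+3.7)). The closed-loop characteristic equation is s² + (3.7 + 9.2·1.6)s + 9.2·25.9 = 0.
That is s² + 18.42s + 238.3 = 0, so ω_n = 15.44 rad/s and ζ = 18.42/(2·15.44) = 0.5966.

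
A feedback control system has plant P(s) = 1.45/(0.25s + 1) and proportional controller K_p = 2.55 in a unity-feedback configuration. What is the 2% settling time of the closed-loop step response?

Closed loop: T(s) = K_p·P/(1+K_p·P) = 3.697/(0.25s + 1 + 3.697), with pole at s = −(1 + 3.697)/0.25 = −18.79.
τ = 1/18.79 = 0.05322 s, so 2% settling time ≈ 4τ = 0.213 s.

T_s ≈ 0.213 s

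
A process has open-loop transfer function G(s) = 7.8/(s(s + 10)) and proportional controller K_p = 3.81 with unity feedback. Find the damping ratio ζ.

The closed-loop denominator is s(s+10) + 3.81·7.8 = s² + 10s + 29.72.
Matching s² + 2ζω_n s + ω_n²: ω_n = √29.72 = 5.451 rad/s and 2ζω_n = 10, so ζ = 10/(2·5.451) = 0.917.

ζ = 0.917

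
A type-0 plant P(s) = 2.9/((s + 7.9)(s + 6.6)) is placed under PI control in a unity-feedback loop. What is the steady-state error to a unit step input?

The PI controller's integrator makes the forward path type 1, so e_ss to a step is zero.

0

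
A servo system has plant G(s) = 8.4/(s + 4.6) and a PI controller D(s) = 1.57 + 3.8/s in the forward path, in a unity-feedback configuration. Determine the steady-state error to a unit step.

0

The open loop D(s)G(s) has a pole at the origin (type 1), so the static position error constant is infinite and e_ss = 1/(1+∞) = 0.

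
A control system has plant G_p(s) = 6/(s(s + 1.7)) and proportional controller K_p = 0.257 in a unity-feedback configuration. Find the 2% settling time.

T_s ≈ 4.71 s

Closed-loop characteristic equation: s² + 1.7s + 1.542 = 0, so ω_n = 1.242 rad/s and ζ = 1.7/(2·1.242) = 0.6845.
2% settling time T_s ≈ 4/(ζω_n) = 4/0.85 = 4.71 s.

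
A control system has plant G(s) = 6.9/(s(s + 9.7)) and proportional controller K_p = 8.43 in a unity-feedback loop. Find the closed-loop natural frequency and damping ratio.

ω_n = 7.63 rad/s, ζ = 0.636

1 + K_p·G(s) = 0 gives s² + 9.7s + 58.17 = 0.
So ω_n² = 58.17 ⇒ ω_n = 7.627 rad/s, and ζ = 9.7/(2ω_n) = 0.636.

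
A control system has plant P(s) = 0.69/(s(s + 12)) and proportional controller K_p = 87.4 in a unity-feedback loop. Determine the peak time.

T_p = 0.637 s

The closed-loop denominator s² + 12s + 60.31 gives ω_n = √60.31 = 7.766 and ζ = 12/(2ω_n) = 0.7726.
Damped frequency ω_d = ω_n√(1−ζ²) = 4.93 rad/s, so peak time T_p = π/ω_d = 0.637 s.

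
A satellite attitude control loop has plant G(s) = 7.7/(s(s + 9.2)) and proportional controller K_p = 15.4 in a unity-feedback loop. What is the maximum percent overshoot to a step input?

23.1%

Closed-loop characteristic equation: s² + 9.2s + 118.6 = 0, so ω_n = 10.89 rad/s and ζ = 9.2/(2·10.89) = 0.4224.
%OS = 100·exp(−πζ/√(1−ζ²)) = 100·exp(−π·0.4224/√0.8216) = 23.1%.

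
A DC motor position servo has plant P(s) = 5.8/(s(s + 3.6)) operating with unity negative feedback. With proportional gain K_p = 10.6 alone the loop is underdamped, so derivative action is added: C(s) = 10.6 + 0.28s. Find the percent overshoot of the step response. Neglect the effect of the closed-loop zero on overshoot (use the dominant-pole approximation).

Forward path: (10.6 + 0.28s)·5.8/(s(s+3.6)). The closed-loop characteristic equation is s² + (3.6 + 5.8·0.28)s + 5.8·10.6 = 0.
That is s² + 5.224s + 61.48 = 0, so ω_n = 7.841 rad/s and ζ = 5.224/(2·7.841) = 0.3331.
%OS = 100·exp(−πζ/√(1−ζ²)) = 33%.

33%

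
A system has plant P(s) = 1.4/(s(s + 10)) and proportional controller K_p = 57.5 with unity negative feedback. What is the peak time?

T_p = 0.422 s

Closed-loop characteristic equation: s² + 10s + 80.5 = 0, so ω_n = 8.972 rad/s and ζ = 10/(2·8.972) = 0.5573.
Damped frequency ω_d = ω_n√(1−ζ²) = 7.45 rad/s, so peak time T_p = π/ω_d = 0.422 s.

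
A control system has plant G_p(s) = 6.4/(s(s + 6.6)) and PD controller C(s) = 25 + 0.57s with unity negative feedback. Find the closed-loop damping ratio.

Forward path: (25 + 0.57s)·6.4/(s(s+6.6)). The closed-loop characteristic equation is s² + (6.6 + 6.4·0.57)s + 6.4·25 = 0.
That is s² + 10.25s + 160 = 0, so ω_n = 12.65 rad/s and ζ = 10.25/(2·12.65) = 0.4051.

ζ = 0.405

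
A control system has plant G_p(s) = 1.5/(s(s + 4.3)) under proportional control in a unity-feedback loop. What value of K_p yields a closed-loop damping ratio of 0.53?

Closed-loop characteristic equation: s² + 4.3s + K_p·1.5 = 0.
So ω_n = √(1.5K_p) and 2ζω_n = 4.3, giving ζ = 4.3/(2√(1.5K_p)).
Setting ζ = 0.53: √(1.5K_p) = 4.3/(2·0.53) = 4.057, so K_p = 16.46/1.5 = 11.

K_p = 11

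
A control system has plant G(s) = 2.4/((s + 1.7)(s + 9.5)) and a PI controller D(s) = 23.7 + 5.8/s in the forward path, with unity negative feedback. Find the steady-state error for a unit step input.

The open loop D(s)G(s) has a pole at the origin (type 1), so the static position error constant is infinite and e_ss = 1/(1+∞) = 0.

0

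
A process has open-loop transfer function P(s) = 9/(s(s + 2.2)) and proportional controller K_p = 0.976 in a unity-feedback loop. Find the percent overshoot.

The closed-loop denominator s² + 2.2s + 8.784 gives ω_n = √8.784 = 2.964 and ζ = 2.2/(2ω_n) = 0.3711.
%OS = 100·exp(−πζ/√(1−ζ²)) = 100·exp(−π·0.3711/√0.8622) = 28.5%.

28.5%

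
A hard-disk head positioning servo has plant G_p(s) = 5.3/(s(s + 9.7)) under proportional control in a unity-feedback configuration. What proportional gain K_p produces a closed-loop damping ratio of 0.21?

Closed-loop characteristic equation: s² + 9.7s + K_p·5.3 = 0.
So ω_n = √(5.3K_p) and 2ζω_n = 9.7, giving ζ = 9.7/(2√(5.3K_p)).
Setting ζ = 0.21: √(5.3K_p) = 9.7/(2·0.21) = 23.1, so K_p = 533.4/5.3 = 101.

K_p = 101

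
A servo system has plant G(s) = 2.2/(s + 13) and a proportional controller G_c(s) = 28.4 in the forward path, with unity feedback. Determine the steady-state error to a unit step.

The loop is type 0. Static position error constant K_pos = G_c(0)·G(0) = 28.4·0.1692 = 4.806.
Steady-state error to a unit step: e_ss = 1/(1+K_pos) = 1/5.806 = 0.172.

0.172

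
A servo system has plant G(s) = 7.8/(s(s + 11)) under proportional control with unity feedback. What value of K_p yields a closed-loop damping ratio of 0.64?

K_p = 9.47

Closed-loop characteristic equation: s² + 11s + K_p·7.8 = 0.
So ω_n = √(7.8K_p) and 2ζω_n = 11, giving ζ = 11/(2√(7.8K_p)).
Setting ζ = 0.64: √(7.8K_p) = 11/(2·0.64) = 8.594, so K_p = 73.85/7.8 = 9.47.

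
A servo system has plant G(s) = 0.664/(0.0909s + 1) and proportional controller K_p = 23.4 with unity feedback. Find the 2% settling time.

Closed loop: T(s) = K_p·G/(1+K_p·G) = 15.54/(0.0909s + 1 + 15.54), with pole at s = −(1 + 15.54)/0.0909 = −181.9.
τ = 1/181.9 = 0.005497 s, so 2% settling time ≈ 4τ = 0.022 s.

T_s ≈ 0.022 s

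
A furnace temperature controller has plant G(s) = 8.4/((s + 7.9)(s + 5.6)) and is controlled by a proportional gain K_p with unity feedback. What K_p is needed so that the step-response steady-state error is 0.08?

K_p = 60.6

Steady-state error for a unit step on this type-0 loop is 1/(1 + K_p·G(0)).
G(0) = 0.1899. Require 1/(1 + K_p·0.1899) = 0.08, so 1 + 0.1899·K_p = 12.5.
K_p = (12.5 − 1)/0.1899 = 60.6.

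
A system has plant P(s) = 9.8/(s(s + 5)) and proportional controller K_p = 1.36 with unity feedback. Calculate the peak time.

The closed-loop denominator s² + 5s + 13.33 gives ω_n = √13.33 = 3.651 and ζ = 5/(2ω_n) = 0.6848.
Damped frequency ω_d = ω_n√(1−ζ²) = 2.66 rad/s, so peak time T_p = π/ω_d = 1.18 s.

T_p = 1.18 s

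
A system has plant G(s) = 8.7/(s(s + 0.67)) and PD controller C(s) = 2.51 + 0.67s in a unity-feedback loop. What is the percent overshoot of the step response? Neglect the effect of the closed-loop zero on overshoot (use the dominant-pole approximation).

4.78%

Forward path: (2.51 + 0.67s)·8.7/(s(s+0.67)). The closed-loop characteristic equation is s² + (0.67 + 8.7·0.67)s + 8.7·2.51 = 0.
That is s² + 6.499s + 21.84 = 0, so ω_n = 4.673 rad/s and ζ = 6.499/(2·4.673) = 0.6954.
%OS = 100·exp(−πζ/√(1−ζ²)) = 4.78%.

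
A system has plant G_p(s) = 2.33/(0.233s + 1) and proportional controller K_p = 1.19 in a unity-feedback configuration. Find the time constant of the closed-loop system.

τ = 0.0618 s

Closed loop: T(s) = K_p·G_p/(1+K_p·G_p) = 2.773/(0.233s + 1 + 2.773), with pole at s = −(1 + 2.773)/0.233 = −16.19.
Closed-loop time constant τ = 1/16.19 = 0.0618 s.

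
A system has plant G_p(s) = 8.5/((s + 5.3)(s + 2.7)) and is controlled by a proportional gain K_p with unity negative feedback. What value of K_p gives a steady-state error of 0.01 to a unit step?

K_p = 167

The loop is type 0, so e_ss(step) = 1/(1 + K_pos) with K_pos = K_p·G_p(0).
G_p(0) = 0.594. Require 1/(1 + K_p·0.594) = 0.01, so 1 + 0.594·K_p = 100.
K_p = (100 − 1)/0.594 = 167.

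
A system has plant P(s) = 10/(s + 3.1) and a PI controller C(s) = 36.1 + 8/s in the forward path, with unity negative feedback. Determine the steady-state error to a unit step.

0

The open loop C(s)P(s) has a pole at the origin (type 1), so the static position error constant is infinite and e_ss = 1/(1+∞) = 0.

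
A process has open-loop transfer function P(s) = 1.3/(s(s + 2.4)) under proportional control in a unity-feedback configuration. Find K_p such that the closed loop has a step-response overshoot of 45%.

K_p = 18.3

From %OS = 100·exp(−πζ/√(1−ζ²)) = 45%, ζ = −ln(0.45)/√(π²+ln²(0.45)) = 0.2463.
Characteristic equation s² + 2.4s + 1.3K_p = 0 gives ζ = 2.4/(2√(1.3K_p)).
Setting ζ = 0.2463: √(1.3K_p) = 2.4/(2·0.2463) = 4.871, so K_p = 23.73/1.3 = 18.3.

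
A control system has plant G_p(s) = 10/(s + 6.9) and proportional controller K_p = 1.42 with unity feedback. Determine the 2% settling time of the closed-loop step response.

Closed-loop transfer function: T(s) = K_p·G_p(s)/(1 + K_p·G_p(s)) = 14.2/(s + 6.9 + 14.2) = 14.2/(s + 21.1).
Time constant τ = 1/21.1 = 0.04739 s, so the 2% settling time is about 4τ = 0.19 s.

T_s ≈ 0.19 s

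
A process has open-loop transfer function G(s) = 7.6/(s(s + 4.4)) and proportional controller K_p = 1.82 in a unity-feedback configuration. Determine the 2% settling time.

The closed-loop denominator s² + 4.4s + 13.83 gives ω_n = √13.83 = 3.719 and ζ = 4.4/(2ω_n) = 0.5915.
2% settling time T_s ≈ 4/(ζω_n) = 4/2.2 = 1.82 s.

T_s ≈ 1.82 s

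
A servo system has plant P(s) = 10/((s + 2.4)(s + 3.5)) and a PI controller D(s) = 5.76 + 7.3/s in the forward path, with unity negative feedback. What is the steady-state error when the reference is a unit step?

The open loop D(s)P(s) has a pole at the origin (type 1), so the static position error constant is infinite and e_ss = 1/(1+∞) = 0.

0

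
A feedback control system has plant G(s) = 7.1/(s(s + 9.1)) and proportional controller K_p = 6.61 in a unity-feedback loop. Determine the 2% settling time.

T_s ≈ 0.879 s

Closed-loop characteristic equation: s² + 9.1s + 46.93 = 0, so ω_n = 6.851 rad/s and ζ = 9.1/(2·6.851) = 0.6642.
2% settling time T_s ≈ 4/(ζω_n) = 4/4.55 = 0.879 s.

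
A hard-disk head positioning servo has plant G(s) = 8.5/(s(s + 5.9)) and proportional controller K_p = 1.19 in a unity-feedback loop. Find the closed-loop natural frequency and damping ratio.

With unity feedback the closed-loop characteristic equation is s² + 5.9s + 1.19·8.5 = s² + 5.9s + 10.12 = 0.
So ω_n² = 10.12 ⇒ ω_n = 3.18 rad/s, and ζ = 5.9/(2ω_n) = 0.928.

ω_n = 3.18 rad/s, ζ = 0.928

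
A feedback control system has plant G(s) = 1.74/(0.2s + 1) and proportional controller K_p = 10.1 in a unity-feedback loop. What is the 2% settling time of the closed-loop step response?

T_s ≈ 0.0431 s

Closed loop: T(s) = K_p·G/(1+K_p·G) = 17.57/(0.2s + 1 + 17.57), with pole at s = −(1 + 17.57)/0.2 = −92.87.
τ = 1/92.87 = 0.01077 s, so 2% settling time ≈ 4τ = 0.0431 s.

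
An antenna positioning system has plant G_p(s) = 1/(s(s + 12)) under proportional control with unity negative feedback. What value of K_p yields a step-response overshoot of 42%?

K_p = 508

From %OS = 100·exp(−πζ/√(1−ζ²)) = 42%, ζ = −ln(0.42)/√(π²+ln²(0.42)) = 0.2662.
Characteristic equation s² + 12s + 1K_p = 0 gives ζ = 12/(2√(1K_p)).
Setting ζ = 0.2662: √(1K_p) = 12/(2·0.2662) = 22.54, so K_p = 508.1/1 = 508.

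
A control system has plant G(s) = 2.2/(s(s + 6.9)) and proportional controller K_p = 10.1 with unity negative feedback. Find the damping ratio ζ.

ζ = 0.732

With unity feedback the closed-loop characteristic equation is s² + 6.9s + 10.1·2.2 = s² + 6.9s + 22.22 = 0.
So ω_n² = 22.22 ⇒ ω_n = 4.714 rad/s, and ζ = 6.9/(2ω_n) = 0.732.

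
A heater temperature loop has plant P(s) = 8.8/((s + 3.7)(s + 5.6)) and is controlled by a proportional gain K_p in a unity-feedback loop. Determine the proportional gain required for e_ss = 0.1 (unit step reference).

K_p = 21.2

The loop is type 0, so e_ss(step) = 1/(1 + K_pos) with K_pos = K_p·P(0).
P(0) = 0.4247. Require 1/(1 + K_p·0.4247) = 0.1, so 1 + 0.4247·K_p = 10.
K_p = (10 − 1)/0.4247 = 21.2.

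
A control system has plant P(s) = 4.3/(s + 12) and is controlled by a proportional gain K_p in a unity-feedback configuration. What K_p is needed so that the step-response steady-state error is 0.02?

K_p = 137

For a type-0 loop with proportional control, e_ss = 1/(1 + K_p·P(0)).
P(0) = 0.3583. Require 1/(1 + K_p·0.3583) = 0.02, so 1 + 0.3583·K_p = 50.
K_p = (50 − 1)/0.3583 = 137.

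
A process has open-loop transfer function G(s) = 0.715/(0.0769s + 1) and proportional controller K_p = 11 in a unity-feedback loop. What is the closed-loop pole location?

Closed loop: T(s) = K_p·G/(1+K_p·G) = 7.865/(0.0769s + 1 + 7.865), with pole at s = −(1 + 7.865)/0.0769 = −115.3.

s = -115.3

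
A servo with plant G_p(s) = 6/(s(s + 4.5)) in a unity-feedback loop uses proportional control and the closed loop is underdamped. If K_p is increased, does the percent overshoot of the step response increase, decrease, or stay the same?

Characteristic equation s² + 4.5s + K_p·6 = 0: raising K_p raises ω_n while 2ζω_n = 4.5 is fixed, so ζ falls and overshoot grows.

increase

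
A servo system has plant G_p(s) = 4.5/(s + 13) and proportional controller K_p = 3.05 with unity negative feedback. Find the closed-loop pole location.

Closed-loop transfer function: T(s) = K_p·G_p(s)/(1 + K_p·G_p(s)) = 13.72/(s + 13 + 13.72) = 13.72/(s + 26.73).
The closed-loop pole is at s = −26.73.

s = -26.73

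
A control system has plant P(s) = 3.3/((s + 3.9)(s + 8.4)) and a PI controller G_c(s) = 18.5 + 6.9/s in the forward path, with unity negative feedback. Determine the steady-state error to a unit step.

The open loop G_c(s)P(s) has a pole at the origin (type 1), so the static position error constant is infinite and e_ss = 1/(1+∞) = 0.

0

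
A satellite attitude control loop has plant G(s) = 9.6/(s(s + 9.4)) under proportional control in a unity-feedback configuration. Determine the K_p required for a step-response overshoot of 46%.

From %OS = 100·exp(−πζ/√(1−ζ²)) = 46%, ζ = −ln(0.46)/√(π²+ln²(0.46)) = 0.24.
Characteristic equation s² + 9.4s + 9.6K_p = 0 gives ζ = 9.4/(2√(9.6K_p)).
Setting ζ = 0.24: √(9.6K_p) = 9.4/(2·0.24) = 19.59, so K_p = 383.6/9.6 = 40.

K_p = 40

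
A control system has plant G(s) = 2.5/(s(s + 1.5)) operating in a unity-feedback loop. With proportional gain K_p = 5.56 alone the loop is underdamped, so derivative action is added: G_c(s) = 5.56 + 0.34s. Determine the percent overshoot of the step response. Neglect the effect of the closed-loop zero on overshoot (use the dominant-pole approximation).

35.2%

Forward path: (5.56 + 0.34s)·2.5/(s(s+1.5)). The closed-loop characteristic equation is s² + (1.5 + 2.5·0.34)s + 2.5·5.56 = 0.
That is s² + 2.35s + 13.9 = 0, so ω_n = 3.728 rad/s and ζ = 2.35/(2·3.728) = 0.3152.
%OS = 100·exp(−πζ/√(1−ζ²)) = 35.2%.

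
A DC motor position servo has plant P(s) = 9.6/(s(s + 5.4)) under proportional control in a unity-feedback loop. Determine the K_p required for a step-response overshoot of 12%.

From %OS = 100·exp(−πζ/√(1−ζ²)) = 12%, ζ = −ln(0.12)/√(π²+ln²(0.12)) = 0.5594.
Characteristic equation s² + 5.4s + 9.6K_p = 0 gives ζ = 5.4/(2√(9.6K_p)).
Setting ζ = 0.5594: √(9.6K_p) = 5.4/(2·0.5594) = 4.826, so K_p = 23.29/9.6 = 2.43.

K_p = 2.43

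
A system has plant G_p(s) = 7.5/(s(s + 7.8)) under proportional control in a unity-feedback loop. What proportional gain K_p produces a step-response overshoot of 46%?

From %OS = 100·exp(−πζ/√(1−ζ²)) = 46%, ζ = −ln(0.46)/√(π²+ln²(0.46)) = 0.24.
Characteristic equation s² + 7.8s + 7.5K_p = 0 gives ζ = 7.8/(2√(7.5K_p)).
Setting ζ = 0.24: √(7.5K_p) = 7.8/(2·0.24) = 16.25, so K_p = 264.2/7.5 = 35.2.

K_p = 35.2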